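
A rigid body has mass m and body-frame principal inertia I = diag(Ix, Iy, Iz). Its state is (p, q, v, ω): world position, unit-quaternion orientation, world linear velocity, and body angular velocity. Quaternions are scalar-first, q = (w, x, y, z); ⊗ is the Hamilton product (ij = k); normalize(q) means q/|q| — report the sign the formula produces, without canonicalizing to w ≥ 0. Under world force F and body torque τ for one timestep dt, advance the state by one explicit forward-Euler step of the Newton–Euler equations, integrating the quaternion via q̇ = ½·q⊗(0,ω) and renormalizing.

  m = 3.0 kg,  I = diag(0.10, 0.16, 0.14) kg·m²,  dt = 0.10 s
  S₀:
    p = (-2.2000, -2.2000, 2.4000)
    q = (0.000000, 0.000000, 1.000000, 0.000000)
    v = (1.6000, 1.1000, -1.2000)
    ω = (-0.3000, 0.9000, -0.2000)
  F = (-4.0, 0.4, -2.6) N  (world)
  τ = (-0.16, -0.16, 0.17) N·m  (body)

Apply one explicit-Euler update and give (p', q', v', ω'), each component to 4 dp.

p' = (-2.0400, -2.0900, 2.2800)
q' = (-0.0449, -0.0100, 0.9988, 0.0150)
v' = (1.4667, 1.1133, -1.2867)
ω' = (-0.4636, 0.8015, -0.0670)

ω×(Iω) gyroscopic = (0.0036, -0.0024, -0.0162)
α = I⁻¹(τ − ω×Iω) = (-1.6360, -0.9850, 1.3300)
new body rate ω' = (-0.4636, 0.8015, -0.0670)
q⊗(0,ω) = (-0.9000000, -0.2000000, 0.0000000, 0.3000000)
q + ½dt·q⊗(0,ω), renormalized = (-0.0449, -0.0100, 0.9988, 0.0150)
p + v·dt = (-2.0400, -2.0900, 2.2800)
v' = v + a·dt = (1.4667, 1.1133, -1.2867)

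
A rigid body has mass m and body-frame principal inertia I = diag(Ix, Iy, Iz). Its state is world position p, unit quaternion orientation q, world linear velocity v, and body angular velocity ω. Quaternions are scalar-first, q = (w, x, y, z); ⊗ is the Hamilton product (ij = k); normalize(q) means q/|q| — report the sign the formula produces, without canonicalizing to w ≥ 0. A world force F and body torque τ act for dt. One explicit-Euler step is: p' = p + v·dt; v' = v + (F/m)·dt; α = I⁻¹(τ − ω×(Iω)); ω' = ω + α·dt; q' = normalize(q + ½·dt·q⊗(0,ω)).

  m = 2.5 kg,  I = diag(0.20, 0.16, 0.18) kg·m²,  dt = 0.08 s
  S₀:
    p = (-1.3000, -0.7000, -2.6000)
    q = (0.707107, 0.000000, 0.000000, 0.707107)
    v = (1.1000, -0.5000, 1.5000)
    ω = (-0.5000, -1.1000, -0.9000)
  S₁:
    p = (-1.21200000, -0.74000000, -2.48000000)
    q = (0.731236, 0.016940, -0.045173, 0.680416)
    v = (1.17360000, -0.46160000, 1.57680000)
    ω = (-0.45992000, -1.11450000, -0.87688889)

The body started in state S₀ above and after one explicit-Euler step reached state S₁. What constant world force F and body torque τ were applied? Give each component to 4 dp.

ω₁ − ω₀ = (0.04008000, -0.01450000, 0.02311111)
τ = I·(Δω/dt) + ω₀×(Iω₀) = (0.1200, -0.0200, 0.0300)
velocity change Δv = (0.07360000, 0.03840000, 0.07680000)
applied force F = (2.3000, 1.2000, 2.4000)

F = (2.3000, 1.2000, 2.4000)
τ = (0.1200, -0.0200, 0.0300)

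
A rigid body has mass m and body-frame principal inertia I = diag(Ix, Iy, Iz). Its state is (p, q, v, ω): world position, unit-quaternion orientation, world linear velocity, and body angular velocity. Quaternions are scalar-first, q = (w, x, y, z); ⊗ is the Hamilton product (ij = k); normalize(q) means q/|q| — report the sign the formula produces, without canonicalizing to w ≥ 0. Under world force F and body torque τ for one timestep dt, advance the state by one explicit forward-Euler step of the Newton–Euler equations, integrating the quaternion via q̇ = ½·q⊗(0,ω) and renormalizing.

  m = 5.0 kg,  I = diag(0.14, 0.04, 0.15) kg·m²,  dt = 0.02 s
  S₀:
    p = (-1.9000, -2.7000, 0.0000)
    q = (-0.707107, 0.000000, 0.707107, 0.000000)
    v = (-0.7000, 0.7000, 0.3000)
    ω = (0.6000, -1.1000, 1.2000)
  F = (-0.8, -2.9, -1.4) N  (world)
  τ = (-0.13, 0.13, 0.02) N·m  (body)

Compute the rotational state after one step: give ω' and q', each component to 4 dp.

ω' = (0.6022, -1.0314, 1.1939)
q' = (-0.6992, 0.0042, 0.7148, -0.0127)

angular accel α = (0.1086, 3.4300, -0.3067)
new body rate ω' = (0.6022, -1.0314, 1.1939)
q⊗(0,ω) = (0.7778177, 0.4242642, 0.7778177, -1.2727926)
q + ½dt·q⊗(0,ω), renormalized = (-0.6992, 0.0042, 0.7148, -0.0127)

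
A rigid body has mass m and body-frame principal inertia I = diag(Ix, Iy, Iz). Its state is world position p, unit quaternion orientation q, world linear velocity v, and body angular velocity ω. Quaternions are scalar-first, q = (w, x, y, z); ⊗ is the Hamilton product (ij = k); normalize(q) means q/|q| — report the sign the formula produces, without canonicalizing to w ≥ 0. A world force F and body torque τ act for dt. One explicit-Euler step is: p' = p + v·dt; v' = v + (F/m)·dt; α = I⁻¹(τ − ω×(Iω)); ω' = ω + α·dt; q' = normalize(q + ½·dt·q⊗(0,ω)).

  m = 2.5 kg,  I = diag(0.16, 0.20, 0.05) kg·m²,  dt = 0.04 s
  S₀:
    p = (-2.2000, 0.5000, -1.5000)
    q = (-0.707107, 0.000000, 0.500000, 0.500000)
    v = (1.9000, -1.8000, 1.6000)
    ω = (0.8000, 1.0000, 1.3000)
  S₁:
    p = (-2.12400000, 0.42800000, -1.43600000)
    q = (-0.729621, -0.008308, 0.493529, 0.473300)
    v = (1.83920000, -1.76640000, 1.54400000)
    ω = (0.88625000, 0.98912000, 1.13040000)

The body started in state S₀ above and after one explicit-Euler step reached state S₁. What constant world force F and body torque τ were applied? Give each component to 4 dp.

F = (-3.8000, 2.1000, -3.5000)
τ = (0.1500, 0.0600, -0.1800)

Δω = ω₁−ω₀ = (0.08625000, -0.01088000, -0.16960000)
precession coupling = (-0.1950, 0.1144, 0.0320)
I·α + gyro = (0.1500, 0.0600, -0.1800)
Δv = v₁−v₀ = (-0.06080000, 0.03360000, -0.05600000)
F = m·Δv/dt = (-3.8000, 2.1000, -3.5000)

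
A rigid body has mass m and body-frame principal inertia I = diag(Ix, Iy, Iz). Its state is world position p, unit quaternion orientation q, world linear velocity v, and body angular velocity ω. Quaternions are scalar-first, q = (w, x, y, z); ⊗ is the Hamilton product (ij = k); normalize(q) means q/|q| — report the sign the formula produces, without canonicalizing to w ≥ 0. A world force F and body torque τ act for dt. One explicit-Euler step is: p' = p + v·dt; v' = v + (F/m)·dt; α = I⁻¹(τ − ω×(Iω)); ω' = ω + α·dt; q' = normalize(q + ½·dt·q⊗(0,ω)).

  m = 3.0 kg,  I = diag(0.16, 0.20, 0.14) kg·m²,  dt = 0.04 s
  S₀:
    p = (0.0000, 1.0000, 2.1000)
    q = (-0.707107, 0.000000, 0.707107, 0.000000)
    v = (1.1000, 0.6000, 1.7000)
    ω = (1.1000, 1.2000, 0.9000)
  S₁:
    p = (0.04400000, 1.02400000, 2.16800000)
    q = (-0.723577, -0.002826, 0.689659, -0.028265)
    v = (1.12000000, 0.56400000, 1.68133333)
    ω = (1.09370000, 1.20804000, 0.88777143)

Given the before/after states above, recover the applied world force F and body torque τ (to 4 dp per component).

F = (1.5000, -2.7000, -1.4000)
τ = (-0.0900, 0.0600, 0.0100)

rate change Δω = (-0.00630000, 0.00804000, -0.01222857)
ω₀×(Iω₀) = (-0.0648, 0.0198, 0.0528)
τ = I·(Δω/dt) + ω₀×(Iω₀) = (-0.0900, 0.0600, 0.0100)
velocity change Δv = (0.02000000, -0.03600000, -0.01866667)
F = m·Δv/dt = (1.5000, -2.7000, -1.4000)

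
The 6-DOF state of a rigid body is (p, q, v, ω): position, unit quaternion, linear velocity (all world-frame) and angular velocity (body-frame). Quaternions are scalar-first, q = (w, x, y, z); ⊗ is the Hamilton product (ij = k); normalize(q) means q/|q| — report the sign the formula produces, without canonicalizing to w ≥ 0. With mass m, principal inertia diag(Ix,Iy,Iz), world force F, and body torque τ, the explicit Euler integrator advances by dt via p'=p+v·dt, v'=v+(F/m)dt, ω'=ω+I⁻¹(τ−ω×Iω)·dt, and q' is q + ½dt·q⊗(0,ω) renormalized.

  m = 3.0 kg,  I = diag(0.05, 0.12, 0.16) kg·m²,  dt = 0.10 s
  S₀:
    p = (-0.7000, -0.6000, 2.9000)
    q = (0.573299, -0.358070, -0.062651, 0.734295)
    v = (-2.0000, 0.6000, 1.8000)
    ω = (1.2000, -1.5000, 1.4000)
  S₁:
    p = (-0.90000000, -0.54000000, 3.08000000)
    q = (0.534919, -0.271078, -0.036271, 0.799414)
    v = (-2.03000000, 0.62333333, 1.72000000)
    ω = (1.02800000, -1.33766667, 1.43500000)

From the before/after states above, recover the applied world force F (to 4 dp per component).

F = (-0.9000, 0.7000, -2.4000)

velocity change Δv = (-0.03000000, 0.02333333, -0.08000000)
F = m·Δv/dt = (-0.9000, 0.7000, -2.4000)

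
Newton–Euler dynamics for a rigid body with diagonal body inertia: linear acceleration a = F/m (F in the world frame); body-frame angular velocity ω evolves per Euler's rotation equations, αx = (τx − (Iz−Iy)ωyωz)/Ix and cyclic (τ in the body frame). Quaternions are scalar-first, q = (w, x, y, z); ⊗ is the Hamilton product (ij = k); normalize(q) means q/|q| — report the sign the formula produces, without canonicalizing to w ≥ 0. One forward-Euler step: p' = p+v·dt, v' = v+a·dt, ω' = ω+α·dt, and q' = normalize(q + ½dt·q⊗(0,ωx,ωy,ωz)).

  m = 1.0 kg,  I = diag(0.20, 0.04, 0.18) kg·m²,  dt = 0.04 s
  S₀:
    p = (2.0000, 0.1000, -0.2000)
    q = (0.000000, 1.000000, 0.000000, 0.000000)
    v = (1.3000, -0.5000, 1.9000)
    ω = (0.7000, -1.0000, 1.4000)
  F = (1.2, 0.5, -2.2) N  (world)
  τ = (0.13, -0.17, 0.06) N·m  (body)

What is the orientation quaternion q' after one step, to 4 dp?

2q̇ = q⊗(0,ω) = (-0.7000000, 0.0000000, -1.4000000, -1.0000000)
q + ½dt·q⊗(0,ω), renormalized = (-0.0140, 0.9993, -0.0280, -0.0200)

q' = (-0.0140, 0.9993, -0.0280, -0.0200)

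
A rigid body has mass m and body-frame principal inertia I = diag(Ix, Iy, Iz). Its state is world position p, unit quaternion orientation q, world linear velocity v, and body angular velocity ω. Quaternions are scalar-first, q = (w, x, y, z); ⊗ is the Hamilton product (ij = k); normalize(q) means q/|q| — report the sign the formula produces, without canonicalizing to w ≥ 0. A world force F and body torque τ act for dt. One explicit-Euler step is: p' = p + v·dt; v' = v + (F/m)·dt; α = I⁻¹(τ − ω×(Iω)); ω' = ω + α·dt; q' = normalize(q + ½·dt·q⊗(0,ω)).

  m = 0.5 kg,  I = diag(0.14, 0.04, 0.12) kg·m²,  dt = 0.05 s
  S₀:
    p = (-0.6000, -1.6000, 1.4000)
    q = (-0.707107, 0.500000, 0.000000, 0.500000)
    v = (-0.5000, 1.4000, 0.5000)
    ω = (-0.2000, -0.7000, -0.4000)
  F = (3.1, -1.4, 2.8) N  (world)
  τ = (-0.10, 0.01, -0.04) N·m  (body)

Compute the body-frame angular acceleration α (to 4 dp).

ω×(Iω) gyroscopic = (0.0224, 0.0016, -0.0140)
angular accel α = (-0.8743, 0.2100, -0.2167)

α = (-0.8743, 0.2100, -0.2167)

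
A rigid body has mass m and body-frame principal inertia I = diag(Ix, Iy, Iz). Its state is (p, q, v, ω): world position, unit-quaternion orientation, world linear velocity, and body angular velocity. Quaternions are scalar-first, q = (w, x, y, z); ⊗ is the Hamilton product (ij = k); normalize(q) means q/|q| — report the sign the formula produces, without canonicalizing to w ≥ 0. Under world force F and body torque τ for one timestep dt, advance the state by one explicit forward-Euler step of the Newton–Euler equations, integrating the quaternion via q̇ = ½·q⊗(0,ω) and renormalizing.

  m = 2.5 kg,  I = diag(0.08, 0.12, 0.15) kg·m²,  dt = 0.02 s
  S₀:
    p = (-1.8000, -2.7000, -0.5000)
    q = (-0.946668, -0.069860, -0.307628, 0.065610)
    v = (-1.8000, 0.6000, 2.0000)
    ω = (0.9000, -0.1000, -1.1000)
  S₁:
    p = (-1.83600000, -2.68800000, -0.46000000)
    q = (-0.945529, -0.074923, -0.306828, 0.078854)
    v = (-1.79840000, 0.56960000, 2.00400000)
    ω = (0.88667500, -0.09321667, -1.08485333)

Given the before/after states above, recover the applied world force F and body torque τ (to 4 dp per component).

velocity change Δv = (0.00160000, -0.03040000, 0.00400000)
applied force F = (0.2000, -3.8000, 0.5000)
rate change Δω = (-0.01332500, 0.00678333, 0.01514667)
ω₀×(Iω₀) = (0.0033, 0.0693, -0.0036)
τ = I·(Δω/dt) + ω₀×(Iω₀) = (-0.0500, 0.1100, 0.1100)

F = (0.2000, -3.8000, 0.5000)
τ = (-0.0500, 0.1100, 0.1100)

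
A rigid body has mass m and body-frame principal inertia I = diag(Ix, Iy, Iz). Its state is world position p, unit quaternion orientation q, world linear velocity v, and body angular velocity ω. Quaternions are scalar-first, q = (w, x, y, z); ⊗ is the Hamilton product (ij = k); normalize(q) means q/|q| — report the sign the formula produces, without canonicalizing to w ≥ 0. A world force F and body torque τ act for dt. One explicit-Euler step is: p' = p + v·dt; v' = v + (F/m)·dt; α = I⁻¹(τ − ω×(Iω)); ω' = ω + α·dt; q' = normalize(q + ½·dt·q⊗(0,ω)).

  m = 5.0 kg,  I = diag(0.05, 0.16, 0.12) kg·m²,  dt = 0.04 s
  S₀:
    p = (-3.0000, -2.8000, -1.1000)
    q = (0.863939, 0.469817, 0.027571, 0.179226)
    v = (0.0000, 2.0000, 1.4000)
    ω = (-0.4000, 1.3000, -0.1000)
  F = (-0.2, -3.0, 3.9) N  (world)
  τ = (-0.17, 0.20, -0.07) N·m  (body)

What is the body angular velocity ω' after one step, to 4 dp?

precession coupling ω×(Iω) = (0.0052, -0.0028, -0.0572)
angular accel α = (-3.5040, 1.2675, -0.1067)
ω' = ω + α·dt = (-0.5402, 1.3507, -0.1043)

ω' = (-0.5402, 1.3507, -0.1043)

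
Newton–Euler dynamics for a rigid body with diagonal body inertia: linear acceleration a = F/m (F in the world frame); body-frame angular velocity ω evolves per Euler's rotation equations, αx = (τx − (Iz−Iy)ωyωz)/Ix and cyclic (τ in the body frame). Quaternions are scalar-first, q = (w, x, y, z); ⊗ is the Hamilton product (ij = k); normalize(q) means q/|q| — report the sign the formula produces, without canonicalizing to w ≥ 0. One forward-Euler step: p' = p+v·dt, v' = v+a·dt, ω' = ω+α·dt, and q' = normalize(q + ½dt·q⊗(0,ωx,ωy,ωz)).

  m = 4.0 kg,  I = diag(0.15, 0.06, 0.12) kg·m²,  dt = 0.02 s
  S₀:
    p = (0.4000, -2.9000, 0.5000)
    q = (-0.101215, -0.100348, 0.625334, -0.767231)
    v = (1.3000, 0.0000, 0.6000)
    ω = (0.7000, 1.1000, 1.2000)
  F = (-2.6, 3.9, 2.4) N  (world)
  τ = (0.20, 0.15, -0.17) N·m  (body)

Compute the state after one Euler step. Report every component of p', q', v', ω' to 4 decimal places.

p' = (0.4260, -2.9000, 0.5120)
q' = (-0.0982, -0.0851, 0.6200, -0.7738)
v' = (1.2870, 0.0195, 0.6120)
ω' = (0.7161, 1.1416, 1.1832)

a = (-0.6500, 0.9750, 0.6000)
p + v·dt = (0.4260, -2.9000, 0.5120)
v + (F/m)dt = (1.2870, 0.0195, 0.6120)
ω×(Iω) gyroscopic = (0.0792, 0.0252, -0.0693)
angular accel α = (0.8053, 2.0800, -0.8392)
ω' = ω + α·dt = (0.7161, 1.1416, 1.1832)
q⊗(0,ω) = (0.3030534, 1.5235044, -0.5279806, -0.6695746)
q + ½dt·q⊗(0,ω), renormalized = (-0.0982, -0.0851, 0.6200, -0.7738)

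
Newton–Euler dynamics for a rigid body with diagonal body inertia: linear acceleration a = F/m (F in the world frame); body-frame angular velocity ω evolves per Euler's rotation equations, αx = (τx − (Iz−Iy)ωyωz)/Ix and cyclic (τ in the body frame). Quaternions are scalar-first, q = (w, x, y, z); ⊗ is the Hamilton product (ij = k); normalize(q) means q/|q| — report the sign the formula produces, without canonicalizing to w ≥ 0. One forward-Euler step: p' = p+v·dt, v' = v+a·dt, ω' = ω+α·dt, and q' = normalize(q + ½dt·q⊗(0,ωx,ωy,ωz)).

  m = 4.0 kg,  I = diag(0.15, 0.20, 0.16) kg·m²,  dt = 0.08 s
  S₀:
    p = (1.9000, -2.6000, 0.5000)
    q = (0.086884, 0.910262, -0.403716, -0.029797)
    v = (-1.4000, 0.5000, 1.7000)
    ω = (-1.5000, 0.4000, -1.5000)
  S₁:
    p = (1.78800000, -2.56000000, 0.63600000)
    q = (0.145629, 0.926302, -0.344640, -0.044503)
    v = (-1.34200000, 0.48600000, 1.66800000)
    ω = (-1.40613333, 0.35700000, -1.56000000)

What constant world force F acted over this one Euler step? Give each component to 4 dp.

Δv = v₁−v₀ = (0.05800000, -0.01400000, -0.03200000)
m·(v₁−v₀)/dt = (2.9000, -0.7000, -1.6000)

F = (2.9000, -0.7000, -1.6000)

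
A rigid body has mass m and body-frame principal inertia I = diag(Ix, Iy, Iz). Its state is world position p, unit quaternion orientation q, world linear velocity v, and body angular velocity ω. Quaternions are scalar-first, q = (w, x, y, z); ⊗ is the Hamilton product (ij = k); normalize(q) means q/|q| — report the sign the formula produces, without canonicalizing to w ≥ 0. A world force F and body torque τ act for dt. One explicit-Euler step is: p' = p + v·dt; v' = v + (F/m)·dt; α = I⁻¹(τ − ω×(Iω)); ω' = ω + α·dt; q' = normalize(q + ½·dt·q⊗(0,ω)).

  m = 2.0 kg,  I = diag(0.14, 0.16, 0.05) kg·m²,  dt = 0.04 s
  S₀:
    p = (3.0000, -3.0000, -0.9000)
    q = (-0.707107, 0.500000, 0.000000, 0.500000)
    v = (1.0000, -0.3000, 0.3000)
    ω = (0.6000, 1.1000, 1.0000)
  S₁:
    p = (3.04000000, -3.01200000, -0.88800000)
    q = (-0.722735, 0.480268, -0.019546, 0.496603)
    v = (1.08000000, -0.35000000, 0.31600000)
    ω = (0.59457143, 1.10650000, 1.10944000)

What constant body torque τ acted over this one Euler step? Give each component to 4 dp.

ω₁ − ω₀ = (-0.00542857, 0.00650000, 0.10944000)
precession coupling = (-0.1210, 0.0540, 0.0132)
τ = I·(Δω/dt) + ω₀×(Iω₀) = (-0.1400, 0.0800, 0.1500)

τ = (-0.1400, 0.0800, 0.1500)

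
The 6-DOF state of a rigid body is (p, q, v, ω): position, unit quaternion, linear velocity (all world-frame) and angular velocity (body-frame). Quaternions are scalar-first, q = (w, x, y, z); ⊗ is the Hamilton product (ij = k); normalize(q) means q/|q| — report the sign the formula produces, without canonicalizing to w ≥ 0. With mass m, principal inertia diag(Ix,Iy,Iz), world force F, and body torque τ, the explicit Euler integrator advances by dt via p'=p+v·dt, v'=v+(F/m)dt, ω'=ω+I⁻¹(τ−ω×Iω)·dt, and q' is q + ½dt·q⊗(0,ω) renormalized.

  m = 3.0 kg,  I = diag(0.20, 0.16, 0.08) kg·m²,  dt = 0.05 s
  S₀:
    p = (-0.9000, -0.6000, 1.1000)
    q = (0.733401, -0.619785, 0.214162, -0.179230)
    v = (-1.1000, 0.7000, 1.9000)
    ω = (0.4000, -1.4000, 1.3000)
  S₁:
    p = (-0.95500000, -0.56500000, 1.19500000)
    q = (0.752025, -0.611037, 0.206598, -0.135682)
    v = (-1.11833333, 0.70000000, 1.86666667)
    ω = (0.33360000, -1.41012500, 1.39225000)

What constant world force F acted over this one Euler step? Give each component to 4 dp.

Δv = v₁−v₀ = (-0.01833333, 0.00000000, -0.03333333)
m·(v₁−v₀)/dt = (-1.1000, 0.0000, -2.0000)

F = (-1.1000, 0.0000, -2.0000)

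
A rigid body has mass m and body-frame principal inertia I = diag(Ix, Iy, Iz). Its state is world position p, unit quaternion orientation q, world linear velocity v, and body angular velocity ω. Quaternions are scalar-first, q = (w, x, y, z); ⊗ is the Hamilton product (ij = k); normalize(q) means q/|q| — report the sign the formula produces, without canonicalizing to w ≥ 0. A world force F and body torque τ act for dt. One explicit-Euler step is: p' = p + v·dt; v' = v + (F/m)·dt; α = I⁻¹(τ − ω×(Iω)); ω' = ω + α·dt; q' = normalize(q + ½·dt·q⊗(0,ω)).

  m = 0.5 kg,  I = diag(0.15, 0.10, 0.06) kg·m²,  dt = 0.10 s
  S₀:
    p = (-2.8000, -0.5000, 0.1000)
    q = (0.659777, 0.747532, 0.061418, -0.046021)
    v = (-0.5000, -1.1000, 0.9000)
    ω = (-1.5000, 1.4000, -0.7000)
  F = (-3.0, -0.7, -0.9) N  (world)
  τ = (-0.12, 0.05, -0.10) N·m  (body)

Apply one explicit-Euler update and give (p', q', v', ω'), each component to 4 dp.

a = (-6.0000, -1.4000, -1.8000)
p' = p + v·dt = (-2.8500, -0.6100, 0.1900)
new velocity v' = (-1.1000, -1.2400, 0.7200)
ω×(Iω) gyroscopic = (0.0392, 0.0945, 0.1050)
angular accel α = (-1.0613, -0.4450, -3.4167)
ω + α·dt = (-1.6061, 1.3555, -1.0417)
Hamilton product q⊗(0,ω) = (1.0030981, -0.9682287, 1.5159917, 0.6768279)
q + ½dt·q⊗(0,ω), renormalized = (0.7058, 0.6950, 0.1364, -0.0121)

p' = (-2.8500, -0.6100, 0.1900)
q' = (0.7058, 0.6950, 0.1364, -0.0121)
v' = (-1.1000, -1.2400, 0.7200)
ω' = (-1.6061, 1.3555, -1.0417)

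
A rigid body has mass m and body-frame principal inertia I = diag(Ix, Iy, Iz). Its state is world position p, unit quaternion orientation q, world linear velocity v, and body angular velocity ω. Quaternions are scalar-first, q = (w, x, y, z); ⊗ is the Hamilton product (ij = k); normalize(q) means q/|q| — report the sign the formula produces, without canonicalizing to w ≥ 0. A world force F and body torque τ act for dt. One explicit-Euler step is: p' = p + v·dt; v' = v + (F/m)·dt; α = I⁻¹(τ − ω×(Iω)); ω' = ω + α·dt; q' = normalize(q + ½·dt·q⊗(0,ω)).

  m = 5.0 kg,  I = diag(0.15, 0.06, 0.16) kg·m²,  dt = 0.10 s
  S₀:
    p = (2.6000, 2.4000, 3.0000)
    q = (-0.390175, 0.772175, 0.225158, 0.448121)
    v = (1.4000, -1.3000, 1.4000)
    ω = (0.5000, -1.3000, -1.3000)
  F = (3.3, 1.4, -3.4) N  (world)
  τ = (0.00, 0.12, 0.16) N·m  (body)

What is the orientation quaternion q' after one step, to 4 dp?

Hamilton product q⊗(0,ω) = (0.4891752, 0.0947644, 1.7351155, -0.6091790)
q + ½dt·q⊗(0,ω), renormalized = (-0.3641, 0.7734, 0.3105, 0.4158)

q' = (-0.3641, 0.7734, 0.3105, 0.4158)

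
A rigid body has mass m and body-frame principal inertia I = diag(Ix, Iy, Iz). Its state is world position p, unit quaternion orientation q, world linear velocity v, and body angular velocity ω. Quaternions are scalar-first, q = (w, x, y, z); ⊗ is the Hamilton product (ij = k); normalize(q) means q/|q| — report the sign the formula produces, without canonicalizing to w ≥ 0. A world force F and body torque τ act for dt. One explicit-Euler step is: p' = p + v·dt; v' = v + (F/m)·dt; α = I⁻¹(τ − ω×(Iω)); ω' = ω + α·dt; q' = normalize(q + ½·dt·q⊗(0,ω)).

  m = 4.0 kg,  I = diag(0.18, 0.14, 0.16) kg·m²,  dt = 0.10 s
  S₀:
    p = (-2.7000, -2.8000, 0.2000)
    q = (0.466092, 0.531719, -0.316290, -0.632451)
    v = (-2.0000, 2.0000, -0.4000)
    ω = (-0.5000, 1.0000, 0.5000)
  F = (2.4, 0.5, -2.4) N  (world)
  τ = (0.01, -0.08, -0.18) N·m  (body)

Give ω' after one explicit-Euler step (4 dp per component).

ω' = (-0.5000, 0.9464, 0.3750)

(τ − ω×Iω)/I = (0.0000, -0.5357, -1.2500)
ω' = ω + α·dt = (-0.5000, 0.9464, 0.3750)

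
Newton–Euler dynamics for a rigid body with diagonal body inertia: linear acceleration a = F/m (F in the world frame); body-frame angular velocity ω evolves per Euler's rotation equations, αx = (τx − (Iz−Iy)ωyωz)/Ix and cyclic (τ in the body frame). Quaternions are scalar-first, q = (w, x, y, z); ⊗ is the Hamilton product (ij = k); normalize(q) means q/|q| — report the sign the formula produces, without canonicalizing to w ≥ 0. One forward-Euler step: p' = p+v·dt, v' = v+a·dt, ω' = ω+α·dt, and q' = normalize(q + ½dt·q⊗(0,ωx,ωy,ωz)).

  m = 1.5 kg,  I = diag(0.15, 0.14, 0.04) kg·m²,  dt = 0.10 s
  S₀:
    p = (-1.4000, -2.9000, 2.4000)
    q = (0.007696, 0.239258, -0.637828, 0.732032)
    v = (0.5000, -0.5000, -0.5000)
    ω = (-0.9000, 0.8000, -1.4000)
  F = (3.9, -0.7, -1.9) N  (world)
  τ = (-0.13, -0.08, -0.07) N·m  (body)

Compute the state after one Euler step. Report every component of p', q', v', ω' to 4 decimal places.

p' = (-1.3500, -2.9500, 2.3500)
q' = (0.0948, 0.2532, -0.6509, 0.7093)
v' = (0.7600, -0.5467, -0.6267)
ω' = (-1.0613, 0.6439, -1.5930)

gyro term ω×Iω = (0.1120, 0.1386, 0.0072)
angular accel α = (-1.6133, -1.5614, -1.9300)
new body rate ω' = (-1.0613, 0.6439, -1.5930)
2q̇ = q⊗(0,ω) = (1.7504394, 0.3004072, -0.3177108, -0.3934132)
q + ½dt·q⊗(0,ω), renormalized = (0.0948, 0.2532, -0.6509, 0.7093)
linear accel F/m = (2.6000, -0.4667, -1.2667)
p + v·dt = (-1.3500, -2.9500, 2.3500)
v + (F/m)dt = (0.7600, -0.5467, -0.6267)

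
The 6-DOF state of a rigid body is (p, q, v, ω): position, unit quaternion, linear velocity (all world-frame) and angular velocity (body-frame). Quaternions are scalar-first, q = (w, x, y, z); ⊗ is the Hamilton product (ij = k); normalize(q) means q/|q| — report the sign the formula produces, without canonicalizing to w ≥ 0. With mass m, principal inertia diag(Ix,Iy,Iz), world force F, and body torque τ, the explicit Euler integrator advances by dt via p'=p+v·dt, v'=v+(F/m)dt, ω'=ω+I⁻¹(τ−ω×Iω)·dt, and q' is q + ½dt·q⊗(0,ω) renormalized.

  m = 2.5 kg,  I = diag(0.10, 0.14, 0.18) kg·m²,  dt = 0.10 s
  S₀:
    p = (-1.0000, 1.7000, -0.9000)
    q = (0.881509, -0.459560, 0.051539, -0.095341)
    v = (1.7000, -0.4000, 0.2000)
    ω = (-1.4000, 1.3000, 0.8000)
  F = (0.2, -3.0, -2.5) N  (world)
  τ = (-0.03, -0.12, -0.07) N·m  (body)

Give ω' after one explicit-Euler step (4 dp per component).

α = I⁻¹(τ − ω×Iω) = (-0.7160, -1.4971, 0.0156)
ω + α·dt = (-1.4716, 1.1503, 0.8016)

ω' = (-1.4716, 1.1503, 0.8016)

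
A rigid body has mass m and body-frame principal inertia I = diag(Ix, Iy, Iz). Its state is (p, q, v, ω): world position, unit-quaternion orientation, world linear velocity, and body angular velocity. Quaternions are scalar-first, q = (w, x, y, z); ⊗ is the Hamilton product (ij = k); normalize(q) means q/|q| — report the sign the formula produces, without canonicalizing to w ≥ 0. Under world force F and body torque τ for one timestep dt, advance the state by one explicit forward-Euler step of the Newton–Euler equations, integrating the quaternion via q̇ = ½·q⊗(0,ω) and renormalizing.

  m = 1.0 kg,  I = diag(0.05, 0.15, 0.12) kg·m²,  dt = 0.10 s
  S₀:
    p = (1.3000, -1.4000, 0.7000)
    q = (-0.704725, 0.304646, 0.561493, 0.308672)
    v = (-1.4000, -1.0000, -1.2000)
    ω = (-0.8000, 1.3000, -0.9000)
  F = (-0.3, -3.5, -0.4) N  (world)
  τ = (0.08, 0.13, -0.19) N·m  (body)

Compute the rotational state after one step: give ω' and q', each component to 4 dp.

precession coupling ω×(Iω) = (0.0351, -0.0504, -0.1040)
α = I⁻¹(τ − ω×Iω) = (0.8980, 1.2027, -0.7167)
ω' = ω + α·dt = (-0.7102, 1.4203, -0.9717)
2q̇ = q⊗(0,ω) = (-0.2084193, -0.3428373, -0.8888987, 1.4794867)
updated quaternion q' = (-0.7124, 0.2864, 0.5150, 0.3812)

ω' = (-0.7102, 1.4203, -0.9717)
q' = (-0.7124, 0.2864, 0.5150, 0.3812)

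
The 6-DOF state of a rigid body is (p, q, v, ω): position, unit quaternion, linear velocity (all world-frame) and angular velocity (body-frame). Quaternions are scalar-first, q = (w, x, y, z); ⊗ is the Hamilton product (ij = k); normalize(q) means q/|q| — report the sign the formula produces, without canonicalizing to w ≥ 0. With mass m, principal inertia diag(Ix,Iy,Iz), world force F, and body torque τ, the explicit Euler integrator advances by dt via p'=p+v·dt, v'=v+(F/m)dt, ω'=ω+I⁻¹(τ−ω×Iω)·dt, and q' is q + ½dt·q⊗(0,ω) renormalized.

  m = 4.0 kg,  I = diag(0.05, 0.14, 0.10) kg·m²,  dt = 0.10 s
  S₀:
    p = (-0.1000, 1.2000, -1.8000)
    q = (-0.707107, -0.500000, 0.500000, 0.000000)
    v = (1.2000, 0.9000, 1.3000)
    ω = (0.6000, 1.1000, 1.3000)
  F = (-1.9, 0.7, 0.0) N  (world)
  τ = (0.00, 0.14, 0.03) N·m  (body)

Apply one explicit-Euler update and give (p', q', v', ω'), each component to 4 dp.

p' = (0.0200, 1.2900, -1.6700)
q' = (-0.7167, -0.4867, 0.4916, -0.0881)
v' = (1.1525, 0.9175, 1.3000)
ω' = (0.7144, 1.2279, 1.2706)

precession coupling ω×(Iω) = (-0.0572, -0.0390, 0.0594)
angular accel α = (1.1440, 1.2786, -0.2940)
ω + α·dt = (0.7144, 1.2279, 1.2706)
2q̇ = q⊗(0,ω) = (-0.2500000, 0.2257358, -0.1278177, -1.7692391)
updated quaternion q' = (-0.7167, -0.4867, 0.4916, -0.0881)
linear accel F/m = (-0.4750, 0.1750, 0.0000)
p + v·dt = (0.0200, 1.2900, -1.6700)
v + (F/m)dt = (1.1525, 0.9175, 1.3000)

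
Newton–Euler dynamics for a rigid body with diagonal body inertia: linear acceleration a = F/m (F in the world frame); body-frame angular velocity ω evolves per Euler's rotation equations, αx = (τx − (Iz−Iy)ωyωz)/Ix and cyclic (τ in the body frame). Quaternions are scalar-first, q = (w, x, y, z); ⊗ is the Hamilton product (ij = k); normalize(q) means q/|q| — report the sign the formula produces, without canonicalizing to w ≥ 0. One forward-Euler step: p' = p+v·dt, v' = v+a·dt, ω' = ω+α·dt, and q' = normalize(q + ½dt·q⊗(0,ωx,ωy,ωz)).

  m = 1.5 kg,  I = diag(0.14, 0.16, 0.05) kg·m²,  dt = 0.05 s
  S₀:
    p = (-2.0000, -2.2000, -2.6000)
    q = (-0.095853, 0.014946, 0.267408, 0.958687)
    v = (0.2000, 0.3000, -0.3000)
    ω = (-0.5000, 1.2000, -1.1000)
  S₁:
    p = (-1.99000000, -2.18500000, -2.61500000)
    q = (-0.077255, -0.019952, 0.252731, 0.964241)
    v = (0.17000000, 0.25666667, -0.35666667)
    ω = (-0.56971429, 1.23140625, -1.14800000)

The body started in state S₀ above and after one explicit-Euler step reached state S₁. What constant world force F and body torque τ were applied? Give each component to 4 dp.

rate change Δω = (-0.06971429, 0.03140625, -0.04800000)
gyro term ω₀×Iω₀ = (0.1452, 0.0495, -0.0120)
applied torque τ = (-0.0500, 0.1500, -0.0600)
Δv = v₁−v₀ = (-0.03000000, -0.04333333, -0.05666667)
m·(v₁−v₀)/dt = (-0.9000, -1.3000, -1.7000)

F = (-0.9000, -1.3000, -1.7000)
τ = (-0.0500, 0.1500, -0.0600)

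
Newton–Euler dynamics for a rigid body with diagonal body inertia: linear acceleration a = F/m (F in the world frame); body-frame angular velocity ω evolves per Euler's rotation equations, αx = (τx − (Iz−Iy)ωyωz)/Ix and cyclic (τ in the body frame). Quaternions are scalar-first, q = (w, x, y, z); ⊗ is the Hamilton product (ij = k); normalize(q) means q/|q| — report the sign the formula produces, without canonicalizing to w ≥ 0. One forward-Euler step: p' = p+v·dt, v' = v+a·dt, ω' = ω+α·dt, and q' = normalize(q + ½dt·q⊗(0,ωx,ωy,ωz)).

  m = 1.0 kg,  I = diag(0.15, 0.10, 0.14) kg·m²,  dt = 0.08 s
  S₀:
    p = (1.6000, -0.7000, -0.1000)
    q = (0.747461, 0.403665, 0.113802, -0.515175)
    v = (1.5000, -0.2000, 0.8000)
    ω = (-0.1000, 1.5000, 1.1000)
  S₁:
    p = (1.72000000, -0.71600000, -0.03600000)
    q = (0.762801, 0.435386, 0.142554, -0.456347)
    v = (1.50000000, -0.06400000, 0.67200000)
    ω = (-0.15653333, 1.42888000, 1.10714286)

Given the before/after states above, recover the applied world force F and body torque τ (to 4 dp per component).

F = (0.0000, 1.7000, -1.6000)
τ = (-0.0400, -0.0900, 0.0200)

ω₁ − ω₀ = (-0.05653333, -0.07112000, 0.00714286)
gyro term ω₀×Iω₀ = (0.0660, -0.0011, 0.0075)
τ = I·(Δω/dt) + ω₀×(Iω₀) = (-0.0400, -0.0900, 0.0200)
v₁ − v₀ = (0.00000000, 0.13600000, -0.12800000)
m·(v₁−v₀)/dt = (0.0000, 1.7000, -1.6000)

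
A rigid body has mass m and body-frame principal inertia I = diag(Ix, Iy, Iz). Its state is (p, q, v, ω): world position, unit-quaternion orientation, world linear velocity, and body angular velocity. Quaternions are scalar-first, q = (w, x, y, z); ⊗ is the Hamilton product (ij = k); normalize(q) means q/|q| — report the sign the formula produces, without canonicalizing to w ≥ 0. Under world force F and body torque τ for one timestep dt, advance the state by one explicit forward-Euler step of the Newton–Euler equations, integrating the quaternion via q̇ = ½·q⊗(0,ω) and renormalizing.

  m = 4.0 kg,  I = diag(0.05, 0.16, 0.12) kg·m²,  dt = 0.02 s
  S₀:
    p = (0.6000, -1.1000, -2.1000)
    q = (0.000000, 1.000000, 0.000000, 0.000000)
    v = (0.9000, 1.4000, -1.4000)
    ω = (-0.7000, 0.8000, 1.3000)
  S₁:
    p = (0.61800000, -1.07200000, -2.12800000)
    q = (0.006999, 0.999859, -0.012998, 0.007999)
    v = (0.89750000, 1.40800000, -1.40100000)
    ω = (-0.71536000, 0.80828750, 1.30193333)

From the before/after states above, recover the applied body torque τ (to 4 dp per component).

τ = (-0.0800, 0.1300, -0.0500)

rate change Δω = (-0.01536000, 0.00828750, 0.00193333)
ω₀×(Iω₀) = (-0.0416, 0.0637, -0.0616)
τ = I·(Δω/dt) + ω₀×(Iω₀) = (-0.0800, 0.1300, -0.0500)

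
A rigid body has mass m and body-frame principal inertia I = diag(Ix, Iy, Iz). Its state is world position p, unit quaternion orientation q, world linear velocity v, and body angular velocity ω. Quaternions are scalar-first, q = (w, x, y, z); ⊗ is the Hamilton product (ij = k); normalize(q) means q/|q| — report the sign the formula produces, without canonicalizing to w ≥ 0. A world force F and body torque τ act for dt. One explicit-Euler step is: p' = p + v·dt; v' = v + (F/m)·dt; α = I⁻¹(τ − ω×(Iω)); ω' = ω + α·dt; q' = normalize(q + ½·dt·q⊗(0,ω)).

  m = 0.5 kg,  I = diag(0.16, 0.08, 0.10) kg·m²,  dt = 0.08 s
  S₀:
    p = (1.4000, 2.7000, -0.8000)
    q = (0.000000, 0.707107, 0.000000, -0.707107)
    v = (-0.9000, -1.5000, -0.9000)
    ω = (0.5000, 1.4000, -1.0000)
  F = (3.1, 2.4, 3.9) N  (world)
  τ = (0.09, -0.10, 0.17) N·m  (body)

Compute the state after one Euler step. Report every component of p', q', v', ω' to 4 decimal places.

p' = (1.3280, 2.5800, -0.8720)
q' = (-0.0423, 0.7448, 0.0141, -0.6658)
v' = (-0.4040, -1.1160, -0.2760)
ω' = (0.5590, 1.3300, -0.8192)

angular accel α = (0.7375, -0.8750, 2.2600)
new body rate ω' = (0.5590, 1.3300, -0.8192)
2q̇ = q⊗(0,ω) = (-1.0606605, 0.9899498, 0.3535535, 0.9899498)
updated quaternion q' = (-0.0423, 0.7448, 0.0141, -0.6658)
a = (6.2000, 4.8000, 7.8000)
new position p' = (1.3280, 2.5800, -0.8720)
new velocity v' = (-0.4040, -1.1160, -0.2760)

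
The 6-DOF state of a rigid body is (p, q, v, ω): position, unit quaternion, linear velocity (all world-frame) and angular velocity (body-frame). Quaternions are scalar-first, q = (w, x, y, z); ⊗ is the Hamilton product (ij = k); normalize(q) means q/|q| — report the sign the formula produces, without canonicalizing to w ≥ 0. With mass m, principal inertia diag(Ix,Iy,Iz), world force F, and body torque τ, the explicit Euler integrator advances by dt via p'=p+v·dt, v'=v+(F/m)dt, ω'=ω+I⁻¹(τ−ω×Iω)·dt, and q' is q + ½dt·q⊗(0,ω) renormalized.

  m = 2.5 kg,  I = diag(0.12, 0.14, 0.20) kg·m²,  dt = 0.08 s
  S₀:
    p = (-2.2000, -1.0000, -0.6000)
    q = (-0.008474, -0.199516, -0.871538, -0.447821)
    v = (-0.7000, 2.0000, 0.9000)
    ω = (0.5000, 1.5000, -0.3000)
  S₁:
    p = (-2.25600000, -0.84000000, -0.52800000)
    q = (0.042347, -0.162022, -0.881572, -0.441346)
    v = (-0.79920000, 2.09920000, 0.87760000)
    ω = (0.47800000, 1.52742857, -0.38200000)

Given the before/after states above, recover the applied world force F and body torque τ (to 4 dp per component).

v₁ − v₀ = (-0.09920000, 0.09920000, -0.02240000)
m·(v₁−v₀)/dt = (-3.1000, 3.1000, -0.7000)
rate change Δω = (-0.02200000, 0.02742857, -0.08200000)
I·α + gyro = (-0.0600, 0.0600, -0.1900)

F = (-3.1000, 3.1000, -0.7000)
τ = (-0.0600, 0.0600, -0.1900)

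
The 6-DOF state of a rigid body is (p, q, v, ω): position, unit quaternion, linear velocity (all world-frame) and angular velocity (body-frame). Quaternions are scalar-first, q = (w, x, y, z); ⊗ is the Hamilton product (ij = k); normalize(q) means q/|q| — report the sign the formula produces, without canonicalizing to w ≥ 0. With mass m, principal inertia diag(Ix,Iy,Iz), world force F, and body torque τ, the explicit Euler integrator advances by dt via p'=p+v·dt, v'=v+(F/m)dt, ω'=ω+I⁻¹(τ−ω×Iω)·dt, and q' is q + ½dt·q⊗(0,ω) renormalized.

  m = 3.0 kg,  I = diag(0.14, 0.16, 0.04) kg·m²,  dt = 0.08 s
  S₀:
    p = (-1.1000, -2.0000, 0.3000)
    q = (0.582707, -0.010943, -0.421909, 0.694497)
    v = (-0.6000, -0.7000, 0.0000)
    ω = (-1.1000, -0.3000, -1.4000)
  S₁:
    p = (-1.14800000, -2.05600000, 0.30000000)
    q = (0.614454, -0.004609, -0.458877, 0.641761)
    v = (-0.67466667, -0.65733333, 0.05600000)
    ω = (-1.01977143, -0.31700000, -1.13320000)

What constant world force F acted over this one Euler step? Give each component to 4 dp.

v₁ − v₀ = (-0.07466667, 0.04266667, 0.05600000)
F = m·Δv/dt = (-2.8000, 1.6000, 2.1000)

F = (-2.8000, 1.6000, 2.1000)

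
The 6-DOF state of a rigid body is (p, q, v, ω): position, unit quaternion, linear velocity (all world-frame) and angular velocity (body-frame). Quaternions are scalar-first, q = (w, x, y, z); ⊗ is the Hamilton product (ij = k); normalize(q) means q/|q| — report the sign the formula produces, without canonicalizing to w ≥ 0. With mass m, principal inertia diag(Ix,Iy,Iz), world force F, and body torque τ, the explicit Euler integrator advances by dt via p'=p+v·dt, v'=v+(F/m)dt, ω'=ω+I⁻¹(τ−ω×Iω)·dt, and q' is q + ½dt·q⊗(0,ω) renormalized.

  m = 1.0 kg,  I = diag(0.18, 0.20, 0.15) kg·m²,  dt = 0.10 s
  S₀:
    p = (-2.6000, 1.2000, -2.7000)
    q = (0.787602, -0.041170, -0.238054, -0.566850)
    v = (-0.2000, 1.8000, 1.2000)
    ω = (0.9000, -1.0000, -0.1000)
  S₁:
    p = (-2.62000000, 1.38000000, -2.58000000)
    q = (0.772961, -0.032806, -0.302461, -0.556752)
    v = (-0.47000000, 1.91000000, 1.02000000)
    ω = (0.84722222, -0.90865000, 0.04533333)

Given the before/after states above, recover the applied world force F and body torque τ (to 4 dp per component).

velocity change Δv = (-0.27000000, 0.11000000, -0.18000000)
m·(v₁−v₀)/dt = (-2.7000, 1.1000, -1.8000)
Δω = ω₁−ω₀ = (-0.05277778, 0.09135000, 0.14533333)
precession coupling = (-0.0050, -0.0027, -0.0180)
I·α + gyro = (-0.1000, 0.1800, 0.2000)

F = (-2.7000, 1.1000, -1.8000)
τ = (-0.1000, 0.1800, 0.2000)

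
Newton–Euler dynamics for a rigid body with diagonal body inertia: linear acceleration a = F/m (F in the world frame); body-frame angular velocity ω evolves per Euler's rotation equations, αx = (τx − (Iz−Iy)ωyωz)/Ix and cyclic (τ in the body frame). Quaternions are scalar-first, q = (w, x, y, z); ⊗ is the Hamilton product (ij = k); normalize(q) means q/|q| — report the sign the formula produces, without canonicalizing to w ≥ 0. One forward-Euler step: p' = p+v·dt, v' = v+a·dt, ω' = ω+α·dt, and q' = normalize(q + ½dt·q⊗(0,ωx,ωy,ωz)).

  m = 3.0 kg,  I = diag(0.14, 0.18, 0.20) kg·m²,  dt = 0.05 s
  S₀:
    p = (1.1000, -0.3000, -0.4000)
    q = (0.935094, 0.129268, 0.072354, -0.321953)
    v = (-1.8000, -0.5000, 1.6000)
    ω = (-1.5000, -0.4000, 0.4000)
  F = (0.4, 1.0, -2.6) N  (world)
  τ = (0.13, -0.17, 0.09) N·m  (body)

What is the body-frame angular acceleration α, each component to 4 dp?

α = (0.9514, -1.1444, 0.3300)

gyro term ω×Iω = (-0.0032, 0.0360, 0.0240)
α = I⁻¹(τ − ω×Iω) = (0.9514, -1.1444, 0.3300)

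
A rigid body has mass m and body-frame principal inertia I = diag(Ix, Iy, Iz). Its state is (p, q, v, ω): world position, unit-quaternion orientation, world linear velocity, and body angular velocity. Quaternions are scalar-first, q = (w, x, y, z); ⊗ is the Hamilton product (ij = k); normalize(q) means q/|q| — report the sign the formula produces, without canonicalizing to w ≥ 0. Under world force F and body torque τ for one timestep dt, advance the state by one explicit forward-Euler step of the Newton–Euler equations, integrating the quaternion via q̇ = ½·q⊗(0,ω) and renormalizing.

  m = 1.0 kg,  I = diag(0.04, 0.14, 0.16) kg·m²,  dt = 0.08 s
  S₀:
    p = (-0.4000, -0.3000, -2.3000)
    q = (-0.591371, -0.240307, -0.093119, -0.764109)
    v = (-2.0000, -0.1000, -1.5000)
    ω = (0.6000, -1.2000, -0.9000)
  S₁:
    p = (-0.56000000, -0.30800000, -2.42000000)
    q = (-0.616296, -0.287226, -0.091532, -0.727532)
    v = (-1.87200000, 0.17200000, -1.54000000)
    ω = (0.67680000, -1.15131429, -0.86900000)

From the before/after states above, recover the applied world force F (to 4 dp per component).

Δv = v₁−v₀ = (0.12800000, 0.27200000, -0.04000000)
applied force F = (1.6000, 3.4000, -0.5000)

F = (1.6000, 3.4000, -0.5000)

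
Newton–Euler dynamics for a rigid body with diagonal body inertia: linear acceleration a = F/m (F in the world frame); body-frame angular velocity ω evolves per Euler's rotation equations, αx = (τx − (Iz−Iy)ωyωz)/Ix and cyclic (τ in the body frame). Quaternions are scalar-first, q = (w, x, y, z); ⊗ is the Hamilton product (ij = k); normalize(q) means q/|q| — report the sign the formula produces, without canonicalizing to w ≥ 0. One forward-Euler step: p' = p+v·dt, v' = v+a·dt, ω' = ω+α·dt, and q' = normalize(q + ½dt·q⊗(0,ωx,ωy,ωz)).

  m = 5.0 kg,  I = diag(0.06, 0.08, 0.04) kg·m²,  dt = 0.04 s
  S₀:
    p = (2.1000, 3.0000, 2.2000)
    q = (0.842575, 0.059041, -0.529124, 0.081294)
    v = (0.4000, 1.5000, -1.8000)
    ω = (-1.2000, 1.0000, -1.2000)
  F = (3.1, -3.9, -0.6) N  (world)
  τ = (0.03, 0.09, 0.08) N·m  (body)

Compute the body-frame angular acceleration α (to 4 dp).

gyro term ω×Iω = (0.0480, 0.0288, -0.0240)
angular accel α = (-0.3000, 0.7650, 2.6000)

α = (-0.3000, 0.7650, 2.6000)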